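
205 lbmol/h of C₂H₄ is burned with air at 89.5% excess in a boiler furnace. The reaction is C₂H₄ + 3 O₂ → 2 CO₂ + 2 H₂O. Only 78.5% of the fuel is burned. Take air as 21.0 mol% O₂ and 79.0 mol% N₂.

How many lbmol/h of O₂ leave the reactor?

Stoichiometric O₂ = 3 × 205 = 615 lbmol/h; O₂ fed = 615 × 1.895 = 1165 lbmol/h.
N₂ fed = 1165 × 79/21 = 4384 lbmol/h.
Fuel reacted = 0.785 × 205 → ξ = 160.9 lbmol/h.
Outlet (n = n₀ + ν ξ):
  C₂H₄: 205 − 1(160.9) = 44.07
  O₂: 1165 − 3(160.9) = 682.6
  N₂: 4384 (inert)
  CO₂: 0 + 2(160.9) = 321.9
  H₂O: 0 + 2(160.9) = 321.9

683 lbmol/h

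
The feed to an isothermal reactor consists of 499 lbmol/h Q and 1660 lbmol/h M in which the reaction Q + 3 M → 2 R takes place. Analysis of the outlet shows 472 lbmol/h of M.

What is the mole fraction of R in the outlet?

For M: n = n₀ − 3ξ → 472 = 1660 − 3ξ, giving ξ = 396 lbmol/h.
Outlet amounts (n = n₀ + ν ξ):
  Q: 499 − 1(396) = 103
  M: 1660 − 3(396) = 472
  R: 0 + 2(396) = 792
Total out = 1367 lbmol/h; y_R = 792 / 1367 = 0.5794.

0.579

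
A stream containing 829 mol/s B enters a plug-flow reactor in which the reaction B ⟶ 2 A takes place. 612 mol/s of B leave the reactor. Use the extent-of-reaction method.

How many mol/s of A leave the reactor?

434 mol/s

For B: n = n₀ − 1ξ → 612 = 829 − 1ξ, giving ξ = 217 mol/s.
Outlet amounts (n = n₀ + ν ξ):
  B: 829 − 1(217) = 612
  A: 0 + 2(217) = 434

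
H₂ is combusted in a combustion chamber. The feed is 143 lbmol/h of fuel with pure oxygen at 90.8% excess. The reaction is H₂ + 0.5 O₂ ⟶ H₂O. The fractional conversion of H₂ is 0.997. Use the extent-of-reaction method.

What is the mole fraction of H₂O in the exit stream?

Stoichiometric O₂ = 0.5 × 143 = 71.5 lbmol/h; O₂ fed = 71.5 × 1.908 = 136.4 lbmol/h.
Fuel reacted = 0.997 × 143 → ξ = 142.6 lbmol/h.
Outlet (n = n₀ + ν ξ):
  H₂: 143 − 1(142.6) = 0.429
  O₂: 136.4 − 0.5(142.6) = 65.14
  H₂O: 0 + 1(142.6) = 142.6
Total out = 208.1 lbmol/h; y_H₂O = 142.6 / 208.1 = 0.685.

0.685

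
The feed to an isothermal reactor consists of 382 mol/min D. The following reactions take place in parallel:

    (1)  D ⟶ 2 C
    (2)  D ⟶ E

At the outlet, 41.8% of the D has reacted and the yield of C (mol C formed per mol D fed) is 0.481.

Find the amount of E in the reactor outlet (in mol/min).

67.8 mol/min

Yield of C: 2ξ₁ / 382 = 0.481 → ξ₁ = 91.87 mol/min.
Conversion of D: 1ξ₁ + 1ξ₂ = 0.418 × 382 = 159.7 → ξ₂ = 67.8 mol/min.
Outlet amounts (n = n₀ + Σ ν·ξ):
  D: 382 − 1(91.87) − 1(67.8) = 222.3
  C: 0 + 2(91.87) = 183.7
  E: 0 + 1(67.8) = 67.8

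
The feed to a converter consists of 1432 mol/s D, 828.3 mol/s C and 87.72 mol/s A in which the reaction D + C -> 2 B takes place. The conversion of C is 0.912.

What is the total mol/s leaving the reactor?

C reacted = 0.912 × 828.3 = 755.4 mol/s; ν_C = −1, so ξ = 755.4/1 = 755.4 mol/s.
Outlet amounts (n = n₀ + ν ξ):
  D: 1432 − 1(755.4) = 676.6
  C: 828.3 − 1(755.4) = 72.89
  B: 0 + 2(755.4) = 1511
  A: 87.72 (inert)
Total out = 676.6 + 72.89 + 1511 + 87.72 = 2348 mol/s.

2350 mol/s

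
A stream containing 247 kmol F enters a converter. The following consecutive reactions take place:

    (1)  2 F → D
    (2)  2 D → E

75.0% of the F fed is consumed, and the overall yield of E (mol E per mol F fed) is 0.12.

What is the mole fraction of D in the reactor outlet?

Conversion of F: F consumed = 2ξ₁ = 0.75 × 247 → ξ₁ = 92.62 kmol.
Yield of E: 1ξ₂ / 247 = 0.12 → ξ₂ = 29.64 kmol.
Outlet amounts (n = n₀ + Σ ν·ξ):
  F: 247 − 2(92.62) = 61.75
  D: 0 + 1(92.62) − 2(29.64) = 33.34
  E: 0 + 1(29.64) = 29.64
Total out = 124.7 kmol; y_D = 33.34 / 124.7 = 0.2673.

0.267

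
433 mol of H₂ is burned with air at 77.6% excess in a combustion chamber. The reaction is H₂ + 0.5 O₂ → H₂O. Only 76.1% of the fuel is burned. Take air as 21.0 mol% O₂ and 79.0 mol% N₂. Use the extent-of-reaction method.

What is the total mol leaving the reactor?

Stoichiometric O₂ = 0.5 × 433 = 216.5 mol; O₂ fed = 216.5 × 1.776 = 384.5 mol.
N₂ fed = 384.5 × 79/21 = 1446 mol.
Fuel reacted = 0.761 × 433 → ξ = 329.5 mol.
Outlet (n = n₀ + ν ξ):
  H₂: 433 − 1(329.5) = 103.5
  O₂: 384.5 − 0.5(329.5) = 219.7
  N₂: 1446 (inert)
  H₂O: 0 + 1(329.5) = 329.5
Total out = 103.5 + 219.7 + 1446 + 329.5 = 2099 mol.

2100 mol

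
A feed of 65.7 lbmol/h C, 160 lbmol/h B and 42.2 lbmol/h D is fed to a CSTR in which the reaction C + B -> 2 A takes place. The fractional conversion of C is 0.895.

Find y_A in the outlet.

C reacted = 0.895 × 65.7 = 58.8 lbmol/h; ν_C = −1, so ξ = 58.8/1 = 58.8 lbmol/h.
Outlet amounts (n = n₀ + ν ξ):
  C: 65.7 − 1(58.8) = 6.898
  B: 160 − 1(58.8) = 101.2
  A: 0 + 2(58.8) = 117.6
  D: 42.2 (inert)
Total out = 267.9 lbmol/h; y_A = 117.6 / 267.9 = 0.439.

0.439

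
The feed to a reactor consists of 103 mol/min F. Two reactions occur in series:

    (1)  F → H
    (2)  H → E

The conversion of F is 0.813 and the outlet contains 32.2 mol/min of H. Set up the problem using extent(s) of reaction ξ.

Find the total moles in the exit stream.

Conversion of F: F consumed = 1ξ₁ = 0.813 × 103 → ξ₁ = 83.74 mol/min.
H balance: n_H = 0 + 1ξ₁ − 1ξ₂ = 32.2 → ξ₂ = (1·83.74 − 32.2)/1 = 51.54 mol/min.
Outlet amounts (n = n₀ + Σ ν·ξ):
  F: 103 − 1(83.74) = 19.26
  H: 0 + 1(83.74) − 1(51.54) = 32.2
  E: 0 + 1(51.54) = 51.54
Total out = 19.26 + 32.2 + 51.54 = 103 mol/min.

103 mol/min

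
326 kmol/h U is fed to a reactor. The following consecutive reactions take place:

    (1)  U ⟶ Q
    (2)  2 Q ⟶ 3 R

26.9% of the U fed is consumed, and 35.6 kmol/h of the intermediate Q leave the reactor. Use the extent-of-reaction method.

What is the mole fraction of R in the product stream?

Conversion of U: U consumed = 1ξ₁ = 0.269 × 326 → ξ₁ = 87.69 kmol/h.
Q balance: n_Q = 0 + 1ξ₁ − 2ξ₂ = 35.6 → ξ₂ = (1·87.69 − 35.6)/2 = 26.05 kmol/h.
Outlet amounts (n = n₀ + Σ ν·ξ):
  U: 326 − 1(87.69) = 238.3
  Q: 0 + 1(87.69) − 2(26.05) = 35.6
  R: 0 + 3(26.05) = 78.14
Total out = 352 kmol/h; y_R = 78.14 / 352 = 0.222.

0.222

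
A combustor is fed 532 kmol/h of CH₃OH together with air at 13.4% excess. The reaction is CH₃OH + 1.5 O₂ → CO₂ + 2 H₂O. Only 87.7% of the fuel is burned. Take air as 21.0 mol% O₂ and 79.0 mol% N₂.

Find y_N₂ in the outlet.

0.671

Stoichiometric O₂ = 1.5 × 532 = 798 kmol/h; O₂ fed = 798 × 1.134 = 904.9 kmol/h.
N₂ fed = 904.9 × 79/21 = 3404 kmol/h.
Fuel reacted = 0.877 × 532 → ξ = 466.6 kmol/h.
Outlet (n = n₀ + ν ξ):
  CH₃OH: 532 − 1(466.6) = 65.44
  O₂: 904.9 − 1.5(466.6) = 205.1
  N₂: 3404 (inert)
  CO₂: 0 + 1(466.6) = 466.6
  H₂O: 0 + 2(466.6) = 933.1
Total out = 5074 kmol/h; y_N₂ = 3404 / 5074 = 0.6709.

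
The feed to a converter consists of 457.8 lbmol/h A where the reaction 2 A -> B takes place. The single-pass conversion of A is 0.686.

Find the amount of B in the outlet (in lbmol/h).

157 lbmol/h

A reacted = 0.686 × 457.8 = 314.1 lbmol/h; ν_A = −2, so ξ = 314.1/2 = 157 lbmol/h.
Outlet amounts (n = n₀ + ν ξ):
  A: 457.8 − 2(157) = 143.7
  B: 0 + 1(157) = 157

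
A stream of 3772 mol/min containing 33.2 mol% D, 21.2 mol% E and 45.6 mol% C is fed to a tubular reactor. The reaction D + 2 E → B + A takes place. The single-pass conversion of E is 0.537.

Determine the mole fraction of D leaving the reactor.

E reacted = 0.537 × 799.7 = 429.4 mol/min; ν_E = −2, so ξ = 429.4/2 = 214.7 mol/min.
Outlet amounts (n = n₀ + ν ξ):
  D: 1252 − 1(214.7) = 1038
  E: 799.7 − 2(214.7) = 370.2
  B: 0 + 1(214.7) = 214.7
  A: 0 + 1(214.7) = 214.7
  C: 1720 (inert)
Total out = 3557 mol/min; y_D = 1038 / 3557 = 0.2917.

0.292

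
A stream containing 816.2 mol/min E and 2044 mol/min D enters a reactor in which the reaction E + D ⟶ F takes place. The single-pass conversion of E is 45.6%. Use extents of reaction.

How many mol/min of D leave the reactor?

1670 mol/min

E reacted = 0.456 × 816.2 = 372.2 mol/min; ν_E = −1, so ξ = 372.2/1 = 372.2 mol/min.
Outlet amounts (n = n₀ + ν ξ):
  E: 816.2 − 1(372.2) = 444
  D: 2044 − 1(372.2) = 1672
  F: 0 + 1(372.2) = 372.2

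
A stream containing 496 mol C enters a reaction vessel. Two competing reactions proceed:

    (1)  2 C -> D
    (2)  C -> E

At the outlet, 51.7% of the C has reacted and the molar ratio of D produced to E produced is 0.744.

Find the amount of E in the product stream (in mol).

Conversion of C: C consumed = 0.517 × 496 = 256.4 mol = 2ξ₁ + 1ξ₂.
Selectivity: 1ξ₁ / (1ξ₂) = 0.744 → ξ₁ = 0.744 ξ₂.
Substitute: (2·0.744 + 1) ξ₂ = 256.4 → ξ₂ = 103.1 mol, ξ₁ = 76.68 mol.
Outlet amounts (n = n₀ + Σ ν·ξ):
  C: 496 − 2(76.68) − 1(103.1) = 239.6
  D: 0 + 1(76.68) = 76.68
  E: 0 + 1(103.1) = 103.1

103 mol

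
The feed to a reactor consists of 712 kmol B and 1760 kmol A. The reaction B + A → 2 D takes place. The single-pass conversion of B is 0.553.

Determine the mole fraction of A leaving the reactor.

B reacted = 0.553 × 712 = 393.7 kmol; ν_B = −1, so ξ = 393.7/1 = 393.7 kmol.
Outlet amounts (n = n₀ + ν ξ):
  B: 712 − 1(393.7) = 318.3
  A: 1760 − 1(393.7) = 1366
  D: 0 + 2(393.7) = 787.5
Total out = 2472 kmol; y_A = 1366 / 2472 = 0.5527.

0.553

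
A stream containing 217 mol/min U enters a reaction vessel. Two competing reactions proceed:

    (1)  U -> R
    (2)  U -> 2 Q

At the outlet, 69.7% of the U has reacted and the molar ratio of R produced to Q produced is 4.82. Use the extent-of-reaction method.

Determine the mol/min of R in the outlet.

Conversion of U: U consumed = 0.697 × 217 = 151.2 mol/min = 1ξ₁ + 1ξ₂.
Selectivity: 1ξ₁ / (2ξ₂) = 4.82 → ξ₁ = 9.64 ξ₂.
Substitute: (1·9.64 + 1) ξ₂ = 151.2 → ξ₂ = 14.22 mol/min, ξ₁ = 137 mol/min.
Outlet amounts (n = n₀ + Σ ν·ξ):
  U: 217 − 1(137) − 1(14.22) = 65.75
  R: 0 + 1(137) = 137
  Q: 0 + 2(14.22) = 28.43

137 mol/min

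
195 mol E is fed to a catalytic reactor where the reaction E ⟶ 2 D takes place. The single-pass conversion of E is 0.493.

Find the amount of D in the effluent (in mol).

192 mol

E reacted = 0.493 × 195 = 96.14 mol; ν_E = −1, so ξ = 96.14/1 = 96.14 mol.
Outlet amounts (n = n₀ + ν ξ):
  E: 195 − 1(96.14) = 98.86
  D: 0 + 2(96.14) = 192.3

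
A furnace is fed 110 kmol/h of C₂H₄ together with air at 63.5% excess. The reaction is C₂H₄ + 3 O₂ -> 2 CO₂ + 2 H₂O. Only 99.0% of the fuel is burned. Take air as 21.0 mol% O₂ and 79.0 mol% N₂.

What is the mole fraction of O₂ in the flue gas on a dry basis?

Stoichiometric O₂ = 3 × 110 = 330 kmol/h; O₂ fed = 330 × 1.635 = 539.5 kmol/h.
N₂ fed = 539.5 × 79/21 = 2030 kmol/h.
Fuel reacted = 0.99 × 110 → ξ = 108.9 kmol/h.
Outlet (n = n₀ + ν ξ):
  C₂H₄: 110 − 1(108.9) = 1.1
  O₂: 539.5 − 3(108.9) = 212.8
  N₂: 2030 (inert)
  CO₂: 0 + 2(108.9) = 217.8
  H₂O: 0 + 2(108.9) = 217.8
Dry total = 2461 kmol/h; y_O₂ (dry) = 212.8 / 2461 = 0.08647.

0.0865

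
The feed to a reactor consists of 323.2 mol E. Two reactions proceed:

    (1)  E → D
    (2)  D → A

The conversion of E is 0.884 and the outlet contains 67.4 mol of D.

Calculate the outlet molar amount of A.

218 mol

Conversion of E: E consumed = 1ξ₁ = 0.884 × 323.2 → ξ₁ = 285.7 mol.
D balance: n_D = 0 + 1ξ₁ − 1ξ₂ = 67.4 → ξ₂ = (1·285.7 − 67.4)/1 = 218.3 mol.
Outlet amounts (n = n₀ + Σ ν·ξ):
  E: 323.2 − 1(285.7) = 37.49
  D: 0 + 1(285.7) − 1(218.3) = 67.4
  A: 0 + 1(218.3) = 218.3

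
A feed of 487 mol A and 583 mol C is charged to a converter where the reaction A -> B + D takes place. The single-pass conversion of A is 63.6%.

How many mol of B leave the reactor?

A reacted = 0.636 × 487 = 309.7 mol; ν_A = −1, so ξ = 309.7/1 = 309.7 mol.
Outlet amounts (n = n₀ + ν ξ):
  A: 487 − 1(309.7) = 177.3
  B: 0 + 1(309.7) = 309.7
  D: 0 + 1(309.7) = 309.7
  C: 583 (inert)

310 mol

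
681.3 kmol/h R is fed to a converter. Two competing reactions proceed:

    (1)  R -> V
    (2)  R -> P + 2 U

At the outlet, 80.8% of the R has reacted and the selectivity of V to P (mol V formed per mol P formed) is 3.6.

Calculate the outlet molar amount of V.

Conversion of R: R consumed = 0.808 × 681.3 = 550.5 kmol/h = 1ξ₁ + 1ξ₂.
Selectivity: 1ξ₁ / (1ξ₂) = 3.6 → ξ₁ = 3.6 ξ₂.
Substitute: (1·3.6 + 1) ξ₂ = 550.5 → ξ₂ = 119.7 kmol/h, ξ₁ = 430.8 kmol/h.
Outlet amounts (n = n₀ + Σ ν·ξ):
  R: 681.3 − 1(430.8) − 1(119.7) = 130.8
  V: 0 + 1(430.8) = 430.8
  P: 0 + 1(119.7) = 119.7
  U: 0 + 2(119.7) = 239.3

431 kmol/h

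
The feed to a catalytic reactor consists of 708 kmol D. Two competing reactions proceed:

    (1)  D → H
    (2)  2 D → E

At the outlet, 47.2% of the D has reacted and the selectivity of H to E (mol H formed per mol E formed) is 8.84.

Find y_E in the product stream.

Conversion of D: D consumed = 0.472 × 708 = 334.2 kmol = 1ξ₁ + 2ξ₂.
Selectivity: 1ξ₁ / (1ξ₂) = 8.84 → ξ₁ = 8.84 ξ₂.
Substitute: (1·8.84 + 2) ξ₂ = 334.2 → ξ₂ = 30.83 kmol, ξ₁ = 272.5 kmol.
Outlet amounts (n = n₀ + Σ ν·ξ):
  D: 708 − 1(272.5) − 2(30.83) = 373.8
  H: 0 + 1(272.5) = 272.5
  E: 0 + 1(30.83) = 30.83
Total out = 677.2 kmol; y_E = 30.83 / 677.2 = 0.04552.

0.0455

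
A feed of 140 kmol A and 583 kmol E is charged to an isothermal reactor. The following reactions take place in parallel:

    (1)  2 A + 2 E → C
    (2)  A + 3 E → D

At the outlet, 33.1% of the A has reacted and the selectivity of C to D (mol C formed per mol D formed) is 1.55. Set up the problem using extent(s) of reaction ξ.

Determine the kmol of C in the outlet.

17.5 kmol

Conversion of A: A consumed = 0.331 × 140 = 46.34 kmol = 2ξ₁ + 1ξ₂.
Selectivity: 1ξ₁ / (1ξ₂) = 1.55 → ξ₁ = 1.55 ξ₂.
Substitute: (2·1.55 + 1) ξ₂ = 46.34 → ξ₂ = 11.3 kmol, ξ₁ = 17.52 kmol.
Outlet amounts (n = n₀ + Σ ν·ξ):
  A: 140 − 2(17.52) − 1(11.3) = 93.66
  E: 583 − 2(17.52) − 3(11.3) = 514.1
  C: 0 + 1(17.52) = 17.52
  D: 0 + 1(11.3) = 11.3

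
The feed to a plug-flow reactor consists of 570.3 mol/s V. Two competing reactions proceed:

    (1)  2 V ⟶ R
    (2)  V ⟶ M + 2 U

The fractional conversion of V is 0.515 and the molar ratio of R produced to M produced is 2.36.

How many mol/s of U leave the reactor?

Conversion of V: V consumed = 0.515 × 570.3 = 293.7 mol/s = 2ξ₁ + 1ξ₂.
Selectivity: 1ξ₁ / (1ξ₂) = 2.36 → ξ₁ = 2.36 ξ₂.
Substitute: (2·2.36 + 1) ξ₂ = 293.7 → ξ₂ = 51.35 mol/s, ξ₁ = 121.2 mol/s.
Outlet amounts (n = n₀ + Σ ν·ξ):
  V: 570.3 − 2(121.2) − 1(51.35) = 276.6
  R: 0 + 1(121.2) = 121.2
  M: 0 + 1(51.35) = 51.35
  U: 0 + 2(51.35) = 102.7

103 mol/s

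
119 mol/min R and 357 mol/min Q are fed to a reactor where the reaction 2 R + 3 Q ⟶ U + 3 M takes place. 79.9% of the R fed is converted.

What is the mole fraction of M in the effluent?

0.333

R reacted = 0.799 × 119 = 95.08 mol/min; ν_R = −2, so ξ = 95.08/2 = 47.54 mol/min.
Outlet amounts (n = n₀ + ν ξ):
  R: 119 − 2(47.54) = 23.92
  Q: 357 − 3(47.54) = 214.4
  U: 0 + 1(47.54) = 47.54
  M: 0 + 3(47.54) = 142.6
Total out = 428.5 mol/min; y_M = 142.6 / 428.5 = 0.3329.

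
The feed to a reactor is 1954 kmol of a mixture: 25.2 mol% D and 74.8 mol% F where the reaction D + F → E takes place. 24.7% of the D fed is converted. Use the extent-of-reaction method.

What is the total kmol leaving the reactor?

1830 kmol

D reacted = 0.247 × 492.4 = 121.6 kmol; ν_D = −1, so ξ = 121.6/1 = 121.6 kmol.
Outlet amounts (n = n₀ + ν ξ):
  D: 492.4 − 1(121.6) = 370.8
  F: 1462 − 1(121.6) = 1340
  E: 0 + 1(121.6) = 121.6
Total out = 370.8 + 1340 + 121.6 = 1832 kmol.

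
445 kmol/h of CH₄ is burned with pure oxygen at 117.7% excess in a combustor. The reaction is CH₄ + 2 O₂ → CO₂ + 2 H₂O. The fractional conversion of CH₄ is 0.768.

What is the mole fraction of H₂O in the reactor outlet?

0.287

Stoichiometric O₂ = 2 × 445 = 890 kmol/h; O₂ fed = 890 × 2.177 = 1938 kmol/h.
Fuel reacted = 0.768 × 445 → ξ = 341.8 kmol/h.
Outlet (n = n₀ + ν ξ):
  CH₄: 445 − 1(341.8) = 103.2
  O₂: 1938 − 2(341.8) = 1254
  CO₂: 0 + 1(341.8) = 341.8
  H₂O: 0 + 2(341.8) = 683.5
Total out = 2383 kmol/h; y_H₂O = 683.5 / 2383 = 0.2869.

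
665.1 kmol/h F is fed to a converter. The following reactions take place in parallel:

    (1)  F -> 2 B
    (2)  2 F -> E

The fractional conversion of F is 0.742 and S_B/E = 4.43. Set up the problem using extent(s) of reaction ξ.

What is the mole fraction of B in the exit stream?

Conversion of F: F consumed = 0.742 × 665.1 = 493.5 kmol/h = 1ξ₁ + 2ξ₂.
Selectivity: 2ξ₁ / (1ξ₂) = 4.43 → ξ₁ = 2.215 ξ₂.
Substitute: (1·2.215 + 2) ξ₂ = 493.5 → ξ₂ = 117.1 kmol/h, ξ₁ = 259.3 kmol/h.
Outlet amounts (n = n₀ + Σ ν·ξ):
  F: 665.1 − 1(259.3) − 2(117.1) = 171.6
  B: 0 + 2(259.3) = 518.7
  E: 0 + 1(117.1) = 117.1
Total out = 807.4 kmol/h; y_B = 518.7 / 807.4 = 0.6424.

0.642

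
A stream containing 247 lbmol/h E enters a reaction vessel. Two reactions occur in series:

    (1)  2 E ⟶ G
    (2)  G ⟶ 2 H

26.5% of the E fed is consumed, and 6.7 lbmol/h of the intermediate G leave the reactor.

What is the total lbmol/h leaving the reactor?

240 lbmol/h

Conversion of E: E consumed = 2ξ₁ = 0.265 × 247 → ξ₁ = 32.73 lbmol/h.
G balance: n_G = 0 + 1ξ₁ − 1ξ₂ = 6.7 → ξ₂ = (1·32.73 − 6.7)/1 = 26.03 lbmol/h.
Outlet amounts (n = n₀ + Σ ν·ξ):
  E: 247 − 2(32.73) = 181.5
  G: 0 + 1(32.73) − 1(26.03) = 6.7
  H: 0 + 2(26.03) = 52.05
Total out = 181.5 + 6.7 + 52.05 = 240.3 lbmol/h.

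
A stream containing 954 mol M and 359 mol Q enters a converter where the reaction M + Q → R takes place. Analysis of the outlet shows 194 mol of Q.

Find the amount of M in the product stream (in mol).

789 mol

For Q: n = n₀ − 1ξ → 194 = 359 − 1ξ, giving ξ = 165 mol.
Outlet amounts (n = n₀ + ν ξ):
  M: 954 − 1(165) = 789
  Q: 359 − 1(165) = 194
  R: 0 + 1(165) = 165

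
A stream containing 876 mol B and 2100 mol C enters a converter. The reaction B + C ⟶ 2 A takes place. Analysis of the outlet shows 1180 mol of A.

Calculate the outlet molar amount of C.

For A: n = n₀ + 2ξ → 1180 = 0 + 2ξ, giving ξ = 590 mol.
Outlet amounts (n = n₀ + ν ξ):
  B: 876 − 1(590) = 286
  C: 2100 − 1(590) = 1510
  A: 0 + 2(590) = 1180

1510 mol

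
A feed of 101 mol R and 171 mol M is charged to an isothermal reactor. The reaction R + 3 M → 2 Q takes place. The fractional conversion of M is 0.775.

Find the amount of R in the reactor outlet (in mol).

56.8 mol

M reacted = 0.775 × 171 = 132.5 mol; ν_M = −3, so ξ = 132.5/3 = 44.18 mol.
Outlet amounts (n = n₀ + ν ξ):
  R: 101 − 1(44.18) = 56.82
  M: 171 − 3(44.18) = 38.47
  Q: 0 + 2(44.18) = 88.35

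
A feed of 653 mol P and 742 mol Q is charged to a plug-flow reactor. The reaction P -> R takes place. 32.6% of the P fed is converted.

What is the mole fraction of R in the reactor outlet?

0.153

P reacted = 0.326 × 653 = 212.9 mol; ν_P = −1, so ξ = 212.9/1 = 212.9 mol.
Outlet amounts (n = n₀ + ν ξ):
  P: 653 − 1(212.9) = 440.1
  R: 0 + 1(212.9) = 212.9
  Q: 742 (inert)
Total out = 1395 mol; y_R = 212.9 / 1395 = 0.1526.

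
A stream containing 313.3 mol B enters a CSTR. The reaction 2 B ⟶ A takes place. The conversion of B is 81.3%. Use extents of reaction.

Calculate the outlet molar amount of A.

127 mol

B reacted = 0.813 × 313.3 = 254.7 mol; ν_B = −2, so ξ = 254.7/2 = 127.4 mol.
Outlet amounts (n = n₀ + ν ξ):
  B: 313.3 − 2(127.4) = 58.59
  A: 0 + 1(127.4) = 127.4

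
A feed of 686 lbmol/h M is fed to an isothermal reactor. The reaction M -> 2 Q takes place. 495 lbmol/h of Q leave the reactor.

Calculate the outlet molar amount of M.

438 lbmol/h

For Q: n = n₀ + 2ξ → 495 = 0 + 2ξ, giving ξ = 247.5 lbmol/h.
Outlet amounts (n = n₀ + ν ξ):
  M: 686 − 1(247.5) = 438.5
  Q: 0 + 2(247.5) = 495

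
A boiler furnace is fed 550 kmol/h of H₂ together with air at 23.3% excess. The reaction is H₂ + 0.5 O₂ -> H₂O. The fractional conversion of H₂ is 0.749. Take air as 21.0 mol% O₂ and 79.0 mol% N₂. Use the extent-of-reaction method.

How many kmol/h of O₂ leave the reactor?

133 kmol/h

Stoichiometric O₂ = 0.5 × 550 = 275 kmol/h; O₂ fed = 275 × 1.233 = 339.1 kmol/h.
N₂ fed = 339.1 × 79/21 = 1276 kmol/h.
Fuel reacted = 0.749 × 550 → ξ = 411.9 kmol/h.
Outlet (n = n₀ + ν ξ):
  H₂: 550 − 1(411.9) = 138.1
  O₂: 339.1 − 0.5(411.9) = 133.1
  N₂: 1276 (inert)
  H₂O: 0 + 1(411.9) = 411.9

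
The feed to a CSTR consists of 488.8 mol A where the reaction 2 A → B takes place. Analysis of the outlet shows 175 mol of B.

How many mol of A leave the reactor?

139 mol

For B: n = n₀ + 1ξ → 175 = 0 + 1ξ, giving ξ = 175 mol.
Outlet amounts (n = n₀ + ν ξ):
  A: 488.8 − 2(175) = 138.8
  B: 0 + 1(175) = 175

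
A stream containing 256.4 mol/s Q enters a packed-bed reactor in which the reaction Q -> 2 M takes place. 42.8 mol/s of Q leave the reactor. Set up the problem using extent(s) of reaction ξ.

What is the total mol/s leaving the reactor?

For Q: n = n₀ − 1ξ → 42.8 = 256.4 − 1ξ, giving ξ = 213.6 mol/s.
Outlet amounts (n = n₀ + ν ξ):
  Q: 256.4 − 1(213.6) = 42.8
  M: 0 + 2(213.6) = 427.2
Total out = 42.8 + 427.2 = 470 mol/s.

470 mol/s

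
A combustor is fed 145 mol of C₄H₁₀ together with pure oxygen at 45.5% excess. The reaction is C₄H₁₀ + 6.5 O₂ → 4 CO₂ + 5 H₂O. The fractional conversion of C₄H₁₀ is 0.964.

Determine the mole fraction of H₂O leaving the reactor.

Stoichiometric O₂ = 6.5 × 145 = 942.5 mol; O₂ fed = 942.5 × 1.455 = 1371 mol.
Fuel reacted = 0.964 × 145 → ξ = 139.8 mol.
Outlet (n = n₀ + ν ξ):
  C₄H₁₀: 145 − 1(139.8) = 5.22
  O₂: 1371 − 6.5(139.8) = 462.8
  CO₂: 0 + 4(139.8) = 559.1
  H₂O: 0 + 5(139.8) = 698.9
Total out = 1726 mol; y_H₂O = 698.9 / 1726 = 0.4049.

0.405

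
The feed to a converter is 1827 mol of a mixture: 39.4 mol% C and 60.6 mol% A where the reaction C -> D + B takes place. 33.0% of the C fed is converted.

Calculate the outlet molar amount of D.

238 mol

C reacted = 0.33 × 719.8 = 237.5 mol; ν_C = −1, so ξ = 237.5/1 = 237.5 mol.
Outlet amounts (n = n₀ + ν ξ):
  C: 719.8 − 1(237.5) = 482.3
  D: 0 + 1(237.5) = 237.5
  B: 0 + 1(237.5) = 237.5
  A: 1107 (inert)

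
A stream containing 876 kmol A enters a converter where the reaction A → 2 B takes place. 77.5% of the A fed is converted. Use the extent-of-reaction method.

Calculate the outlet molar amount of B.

1360 kmol

A reacted = 0.775 × 876 = 678.9 kmol; ν_A = −1, so ξ = 678.9/1 = 678.9 kmol.
Outlet amounts (n = n₀ + ν ξ):
  A: 876 − 1(678.9) = 197.1
  B: 0 + 2(678.9) = 1358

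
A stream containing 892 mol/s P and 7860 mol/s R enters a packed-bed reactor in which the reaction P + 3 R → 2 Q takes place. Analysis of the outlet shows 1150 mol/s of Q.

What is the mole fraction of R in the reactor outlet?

For Q: n = n₀ + 2ξ → 1150 = 0 + 2ξ, giving ξ = 575 mol/s.
Outlet amounts (n = n₀ + ν ξ):
  P: 892 − 1(575) = 317
  R: 7860 − 3(575) = 6135
  Q: 0 + 2(575) = 1150
Total out = 7602 mol/s; y_R = 6135 / 7602 = 0.807.

0.807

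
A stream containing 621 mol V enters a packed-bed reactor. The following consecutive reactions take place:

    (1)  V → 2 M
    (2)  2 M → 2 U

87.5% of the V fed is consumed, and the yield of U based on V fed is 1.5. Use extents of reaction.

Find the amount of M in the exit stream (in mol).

155 mol

Conversion of V: V consumed = 1ξ₁ = 0.875 × 621 → ξ₁ = 543.4 mol.
Yield of U: 2ξ₂ / 621 = 1.5 → ξ₂ = 465.8 mol.
Outlet amounts (n = n₀ + Σ ν·ξ):
  V: 621 − 1(543.4) = 77.62
  M: 0 + 2(543.4) − 2(465.8) = 155.2
  U: 0 + 2(465.8) = 931.5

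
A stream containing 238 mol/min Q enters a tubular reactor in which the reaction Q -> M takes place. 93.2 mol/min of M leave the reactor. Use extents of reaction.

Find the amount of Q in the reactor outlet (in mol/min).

145 mol/min

For M: n = n₀ + 1ξ → 93.2 = 0 + 1ξ, giving ξ = 93.2 mol/min.
Outlet amounts (n = n₀ + ν ξ):
  Q: 238 − 1(93.2) = 144.8
  M: 0 + 1(93.2) = 93.2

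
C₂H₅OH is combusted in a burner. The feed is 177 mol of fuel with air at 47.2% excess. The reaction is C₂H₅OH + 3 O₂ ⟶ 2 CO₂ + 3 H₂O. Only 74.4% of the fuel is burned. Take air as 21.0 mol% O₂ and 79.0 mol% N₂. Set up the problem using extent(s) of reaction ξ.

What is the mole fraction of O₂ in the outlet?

0.0959

Stoichiometric O₂ = 3 × 177 = 531 mol; O₂ fed = 531 × 1.472 = 781.6 mol.
N₂ fed = 781.6 × 79/21 = 2940 mol.
Fuel reacted = 0.744 × 177 → ξ = 131.7 mol.
Outlet (n = n₀ + ν ξ):
  C₂H₅OH: 177 − 1(131.7) = 45.31
  O₂: 781.6 − 3(131.7) = 386.6
  N₂: 2940 (inert)
  CO₂: 0 + 2(131.7) = 263.4
  H₂O: 0 + 3(131.7) = 395.1
Total out = 4031 mol; y_O₂ = 386.6 / 4031 = 0.0959.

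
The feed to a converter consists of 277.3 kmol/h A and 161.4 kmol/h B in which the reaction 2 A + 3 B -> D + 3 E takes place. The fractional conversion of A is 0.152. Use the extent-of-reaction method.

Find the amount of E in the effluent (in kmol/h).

A reacted = 0.152 × 277.3 = 42.15 kmol/h; ν_A = −2, so ξ = 42.15/2 = 21.07 kmol/h.
Outlet amounts (n = n₀ + ν ξ):
  A: 277.3 − 2(21.07) = 235.2
  B: 161.4 − 3(21.07) = 98.18
  D: 0 + 1(21.07) = 21.07
  E: 0 + 3(21.07) = 63.22

63.2 kmol/h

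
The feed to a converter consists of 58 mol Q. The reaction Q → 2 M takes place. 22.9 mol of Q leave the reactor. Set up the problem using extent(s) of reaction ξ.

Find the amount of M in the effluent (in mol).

For Q: n = n₀ − 1ξ → 22.9 = 58 − 1ξ, giving ξ = 35.1 mol.
Outlet amounts (n = n₀ + ν ξ):
  Q: 58 − 1(35.1) = 22.9
  M: 0 + 2(35.1) = 70.2

70.2 mol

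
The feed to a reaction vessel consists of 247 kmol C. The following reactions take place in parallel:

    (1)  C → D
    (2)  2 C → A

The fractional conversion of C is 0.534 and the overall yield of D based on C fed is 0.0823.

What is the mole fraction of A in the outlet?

Yield of D: 1ξ₁ / 247 = 0.0823 → ξ₁ = 20.33 kmol.
Conversion of C: 1ξ₁ + 2ξ₂ = 0.534 × 247 = 131.9 → ξ₂ = 55.78 kmol.
Outlet amounts (n = n₀ + Σ ν·ξ):
  C: 247 − 1(20.33) − 2(55.78) = 115.1
  D: 0 + 1(20.33) = 20.33
  A: 0 + 1(55.78) = 55.78
Total out = 191.2 kmol; y_A = 55.78 / 191.2 = 0.2917.

0.292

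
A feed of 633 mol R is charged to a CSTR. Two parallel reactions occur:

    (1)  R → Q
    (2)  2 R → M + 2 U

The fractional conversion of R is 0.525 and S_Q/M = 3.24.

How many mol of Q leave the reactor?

Conversion of R: R consumed = 0.525 × 633 = 332.3 mol = 1ξ₁ + 2ξ₂.
Selectivity: 1ξ₁ / (1ξ₂) = 3.24 → ξ₁ = 3.24 ξ₂.
Substitute: (1·3.24 + 2) ξ₂ = 332.3 → ξ₂ = 63.42 mol, ξ₁ = 205.5 mol.
Outlet amounts (n = n₀ + Σ ν·ξ):
  R: 633 − 1(205.5) − 2(63.42) = 300.7
  Q: 0 + 1(205.5) = 205.5
  M: 0 + 1(63.42) = 63.42
  U: 0 + 2(63.42) = 126.8

205 mol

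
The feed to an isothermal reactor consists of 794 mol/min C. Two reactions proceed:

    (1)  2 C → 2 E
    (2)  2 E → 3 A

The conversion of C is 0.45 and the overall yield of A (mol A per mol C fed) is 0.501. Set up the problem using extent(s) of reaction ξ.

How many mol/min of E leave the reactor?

Conversion of C: C consumed = 2ξ₁ = 0.45 × 794 → ξ₁ = 178.7 mol/min.
Yield of A: 3ξ₂ / 794 = 0.501 → ξ₂ = 132.6 mol/min.
Outlet amounts (n = n₀ + Σ ν·ξ):
  C: 794 − 2(178.7) = 436.7
  E: 0 + 2(178.7) − 2(132.6) = 92.1
  A: 0 + 3(132.6) = 397.8

92.1 mol/min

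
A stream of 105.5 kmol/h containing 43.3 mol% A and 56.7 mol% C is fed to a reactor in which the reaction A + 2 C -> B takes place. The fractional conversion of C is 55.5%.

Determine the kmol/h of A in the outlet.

C reacted = 0.555 × 59.82 = 33.2 kmol/h; ν_C = −2, so ξ = 33.2/2 = 16.6 kmol/h.
Outlet amounts (n = n₀ + ν ξ):
  A: 45.68 − 1(16.6) = 29.08
  C: 59.82 − 2(16.6) = 26.62
  B: 0 + 1(16.6) = 16.6

29.1 kmol/h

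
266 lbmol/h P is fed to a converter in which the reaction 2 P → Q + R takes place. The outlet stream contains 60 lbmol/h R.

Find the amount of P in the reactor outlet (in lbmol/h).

For R: n = n₀ + 1ξ → 60 = 0 + 1ξ, giving ξ = 60 lbmol/h.
Outlet amounts (n = n₀ + ν ξ):
  P: 266 − 2(60) = 146
  Q: 0 + 1(60) = 60
  R: 0 + 1(60) = 60

146 lbmol/h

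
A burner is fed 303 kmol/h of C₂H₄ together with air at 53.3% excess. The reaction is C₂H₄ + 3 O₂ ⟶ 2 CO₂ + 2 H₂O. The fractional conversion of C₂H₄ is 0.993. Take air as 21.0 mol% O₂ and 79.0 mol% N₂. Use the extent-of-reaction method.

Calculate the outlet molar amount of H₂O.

Stoichiometric O₂ = 3 × 303 = 909 kmol/h; O₂ fed = 909 × 1.533 = 1393 kmol/h.
N₂ fed = 1393 × 79/21 = 5242 kmol/h.
Fuel reacted = 0.993 × 303 → ξ = 300.9 kmol/h.
Outlet (n = n₀ + ν ξ):
  C₂H₄: 303 − 1(300.9) = 2.121
  O₂: 1393 − 3(300.9) = 490.9
  N₂: 5242 (inert)
  CO₂: 0 + 2(300.9) = 601.8
  H₂O: 0 + 2(300.9) = 601.8

602 kmol/h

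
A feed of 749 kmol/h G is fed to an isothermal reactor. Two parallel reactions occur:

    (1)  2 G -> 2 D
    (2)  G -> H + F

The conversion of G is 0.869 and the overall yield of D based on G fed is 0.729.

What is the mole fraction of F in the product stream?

0.123

Yield of D: 2ξ₁ / 749 = 0.729 → ξ₁ = 273 kmol/h.
Conversion of G: 2ξ₁ + 1ξ₂ = 0.869 × 749 = 650.9 → ξ₂ = 104.9 kmol/h.
Outlet amounts (n = n₀ + Σ ν·ξ):
  G: 749 − 2(273) − 1(104.9) = 98.12
  D: 0 + 2(273) = 546
  H: 0 + 1(104.9) = 104.9
  F: 0 + 1(104.9) = 104.9
Total out = 853.9 kmol/h; y_F = 104.9 / 853.9 = 0.1228.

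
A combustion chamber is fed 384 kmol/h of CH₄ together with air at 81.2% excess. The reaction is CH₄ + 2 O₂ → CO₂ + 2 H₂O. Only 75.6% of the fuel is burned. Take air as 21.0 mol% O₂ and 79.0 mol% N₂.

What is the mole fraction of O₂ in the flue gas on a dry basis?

0.126

Stoichiometric O₂ = 2 × 384 = 768 kmol/h; O₂ fed = 768 × 1.812 = 1392 kmol/h.
N₂ fed = 1392 × 79/21 = 5235 kmol/h.
Fuel reacted = 0.756 × 384 → ξ = 290.3 kmol/h.
Outlet (n = n₀ + ν ξ):
  CH₄: 384 − 1(290.3) = 93.7
  O₂: 1392 − 2(290.3) = 811
  N₂: 5235 (inert)
  CO₂: 0 + 1(290.3) = 290.3
  H₂O: 0 + 2(290.3) = 580.6
Dry total = 6430 kmol/h; y_O₂ (dry) = 811 / 6430 = 0.1261.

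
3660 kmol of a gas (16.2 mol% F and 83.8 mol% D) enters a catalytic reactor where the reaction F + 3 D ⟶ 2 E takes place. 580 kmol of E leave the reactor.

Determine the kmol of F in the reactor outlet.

303 kmol

For E: n = n₀ + 2ξ → 580 = 0 + 2ξ, giving ξ = 290 kmol.
Outlet amounts (n = n₀ + ν ξ):
  F: 592.9 − 1(290) = 302.9
  D: 3067 − 3(290) = 2197
  E: 0 + 2(290) = 580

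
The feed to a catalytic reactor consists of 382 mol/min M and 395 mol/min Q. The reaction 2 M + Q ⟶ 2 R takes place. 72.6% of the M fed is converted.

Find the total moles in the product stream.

638 mol/min

M reacted = 0.726 × 382 = 277.3 mol/min; ν_M = −2, so ξ = 277.3/2 = 138.7 mol/min.
Outlet amounts (n = n₀ + ν ξ):
  M: 382 − 2(138.7) = 104.7
  Q: 395 − 1(138.7) = 256.3
  R: 0 + 2(138.7) = 277.3
Total out = 104.7 + 256.3 + 277.3 = 638.3 mol/min.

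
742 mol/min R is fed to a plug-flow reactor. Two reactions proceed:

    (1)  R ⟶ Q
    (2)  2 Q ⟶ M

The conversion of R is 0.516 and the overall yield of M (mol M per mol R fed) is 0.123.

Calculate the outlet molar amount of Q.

200 mol/min

Conversion of R: R consumed = 1ξ₁ = 0.516 × 742 → ξ₁ = 382.9 mol/min.
Yield of M: 1ξ₂ / 742 = 0.123 → ξ₂ = 91.27 mol/min.
Outlet amounts (n = n₀ + Σ ν·ξ):
  R: 742 − 1(382.9) = 359.1
  Q: 0 + 1(382.9) − 2(91.27) = 200.3
  M: 0 + 1(91.27) = 91.27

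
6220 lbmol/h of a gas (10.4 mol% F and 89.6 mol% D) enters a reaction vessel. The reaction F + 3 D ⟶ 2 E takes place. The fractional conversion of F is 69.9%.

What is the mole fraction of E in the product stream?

F reacted = 0.699 × 646.9 = 452.2 lbmol/h; ν_F = −1, so ξ = 452.2/1 = 452.2 lbmol/h.
Outlet amounts (n = n₀ + ν ξ):
  F: 646.9 − 1(452.2) = 194.7
  D: 5573 − 3(452.2) = 4217
  E: 0 + 2(452.2) = 904.3
Total out = 5316 lbmol/h; y_E = 904.3 / 5316 = 0.1701.

0.17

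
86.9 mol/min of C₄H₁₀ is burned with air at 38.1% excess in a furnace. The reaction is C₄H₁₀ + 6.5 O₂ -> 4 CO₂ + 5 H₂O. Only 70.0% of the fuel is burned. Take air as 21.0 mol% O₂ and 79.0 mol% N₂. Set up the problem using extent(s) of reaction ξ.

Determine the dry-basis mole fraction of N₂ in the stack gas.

Stoichiometric O₂ = 6.5 × 86.9 = 564.9 mol/min; O₂ fed = 564.9 × 1.381 = 780.1 mol/min.
N₂ fed = 780.1 × 79/21 = 2935 mol/min.
Fuel reacted = 0.7 × 86.9 → ξ = 60.83 mol/min.
Outlet (n = n₀ + ν ξ):
  C₄H₁₀: 86.9 − 1(60.83) = 26.07
  O₂: 780.1 − 6.5(60.83) = 384.7
  N₂: 2935 (inert)
  CO₂: 0 + 4(60.83) = 243.3
  H₂O: 0 + 5(60.83) = 304.1
Dry total = 3589 mol/min; y_N₂ (dry) = 2935 / 3589 = 0.8177.

0.818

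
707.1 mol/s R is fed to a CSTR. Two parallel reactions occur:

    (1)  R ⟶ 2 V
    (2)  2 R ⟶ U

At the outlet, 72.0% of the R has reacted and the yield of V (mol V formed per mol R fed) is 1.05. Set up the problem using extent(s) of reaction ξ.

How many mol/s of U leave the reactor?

Yield of V: 2ξ₁ / 707.1 = 1.05 → ξ₁ = 371.2 mol/s.
Conversion of R: 1ξ₁ + 2ξ₂ = 0.72 × 707.1 = 509.1 → ξ₂ = 68.94 mol/s.
Outlet amounts (n = n₀ + Σ ν·ξ):
  R: 707.1 − 1(371.2) − 2(68.94) = 198
  V: 0 + 2(371.2) = 742.5
  U: 0 + 1(68.94) = 68.94

68.9 mol/s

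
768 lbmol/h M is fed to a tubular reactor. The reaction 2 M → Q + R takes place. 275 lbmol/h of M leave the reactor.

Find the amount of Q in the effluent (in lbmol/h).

For M: n = n₀ − 2ξ → 275 = 768 − 2ξ, giving ξ = 246.5 lbmol/h.
Outlet amounts (n = n₀ + ν ξ):
  M: 768 − 2(246.5) = 275
  Q: 0 + 1(246.5) = 246.5
  R: 0 + 1(246.5) = 246.5

246 lbmol/h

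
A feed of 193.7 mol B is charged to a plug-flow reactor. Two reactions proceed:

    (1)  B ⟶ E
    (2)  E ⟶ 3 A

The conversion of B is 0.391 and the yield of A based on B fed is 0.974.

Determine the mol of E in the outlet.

12.8 mol

Conversion of B: B consumed = 1ξ₁ = 0.391 × 193.7 → ξ₁ = 75.74 mol.
Yield of A: 3ξ₂ / 193.7 = 0.974 → ξ₂ = 62.89 mol.
Outlet amounts (n = n₀ + Σ ν·ξ):
  B: 193.7 − 1(75.74) = 118
  E: 0 + 1(75.74) − 1(62.89) = 12.85
  A: 0 + 3(62.89) = 188.7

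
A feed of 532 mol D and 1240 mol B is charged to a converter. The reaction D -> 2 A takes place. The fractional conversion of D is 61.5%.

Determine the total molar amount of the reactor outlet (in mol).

2100 mol

D reacted = 0.615 × 532 = 327.2 mol; ν_D = −1, so ξ = 327.2/1 = 327.2 mol.
Outlet amounts (n = n₀ + ν ξ):
  D: 532 − 1(327.2) = 204.8
  A: 0 + 2(327.2) = 654.4
  B: 1240 (inert)
Total out = 204.8 + 654.4 + 1240 = 2099 mol.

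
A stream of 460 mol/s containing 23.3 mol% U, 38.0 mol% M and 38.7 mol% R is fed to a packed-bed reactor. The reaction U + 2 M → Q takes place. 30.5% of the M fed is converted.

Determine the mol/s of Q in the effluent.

M reacted = 0.305 × 174.8 = 53.31 mol/s; ν_M = −2, so ξ = 53.31/2 = 26.66 mol/s.
Outlet amounts (n = n₀ + ν ξ):
  U: 107.2 − 1(26.66) = 80.52
  M: 174.8 − 2(26.66) = 121.5
  Q: 0 + 1(26.66) = 26.66
  R: 178 (inert)

26.7 mol/s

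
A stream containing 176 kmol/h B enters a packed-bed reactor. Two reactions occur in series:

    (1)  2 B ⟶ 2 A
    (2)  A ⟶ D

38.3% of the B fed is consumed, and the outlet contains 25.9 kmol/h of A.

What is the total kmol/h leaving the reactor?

176 kmol/h

Conversion of B: B consumed = 2ξ₁ = 0.383 × 176 → ξ₁ = 33.7 kmol/h.
A balance: n_A = 0 + 2ξ₁ − 1ξ₂ = 25.9 → ξ₂ = (2·33.7 − 25.9)/1 = 41.51 kmol/h.
Outlet amounts (n = n₀ + Σ ν·ξ):
  B: 176 − 2(33.7) = 108.6
  A: 0 + 2(33.7) − 1(41.51) = 25.9
  D: 0 + 1(41.51) = 41.51
Total out = 108.6 + 25.9 + 41.51 = 176 kmol/h.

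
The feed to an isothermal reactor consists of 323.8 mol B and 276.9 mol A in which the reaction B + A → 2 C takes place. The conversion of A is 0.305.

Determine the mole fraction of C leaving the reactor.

A reacted = 0.305 × 276.9 = 84.45 mol; ν_A = −1, so ξ = 84.45/1 = 84.45 mol.
Outlet amounts (n = n₀ + ν ξ):
  B: 323.8 − 1(84.45) = 239.3
  A: 276.9 − 1(84.45) = 192.4
  C: 0 + 2(84.45) = 168.9
Total out = 600.7 mol; y_C = 168.9 / 600.7 = 0.2812.

0.281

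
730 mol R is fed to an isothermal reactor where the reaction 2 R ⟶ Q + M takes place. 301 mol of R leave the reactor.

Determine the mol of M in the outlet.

For R: n = n₀ − 2ξ → 301 = 730 − 2ξ, giving ξ = 214.5 mol.
Outlet amounts (n = n₀ + ν ξ):
  R: 730 − 2(214.5) = 301
  Q: 0 + 1(214.5) = 214.5
  M: 0 + 1(214.5) = 214.5

214 mol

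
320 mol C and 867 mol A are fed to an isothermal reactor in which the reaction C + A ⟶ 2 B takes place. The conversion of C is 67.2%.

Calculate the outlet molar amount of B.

430 mol

C reacted = 0.672 × 320 = 215 mol; ν_C = −1, so ξ = 215/1 = 215 mol.
Outlet amounts (n = n₀ + ν ξ):
  C: 320 − 1(215) = 105
  A: 867 − 1(215) = 652
  B: 0 + 2(215) = 430.1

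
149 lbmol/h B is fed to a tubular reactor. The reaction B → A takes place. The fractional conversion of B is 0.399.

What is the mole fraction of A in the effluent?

B reacted = 0.399 × 149 = 59.45 lbmol/h; ν_B = −1, so ξ = 59.45/1 = 59.45 lbmol/h.
Outlet amounts (n = n₀ + ν ξ):
  B: 149 − 1(59.45) = 89.55
  A: 0 + 1(59.45) = 59.45
Total out = 149 lbmol/h; y_A = 59.45 / 149 = 0.399.

0.399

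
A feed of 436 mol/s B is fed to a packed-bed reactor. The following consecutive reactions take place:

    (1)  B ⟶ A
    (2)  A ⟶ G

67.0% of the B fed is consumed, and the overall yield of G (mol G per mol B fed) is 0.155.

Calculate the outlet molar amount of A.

Conversion of B: B consumed = 1ξ₁ = 0.67 × 436 → ξ₁ = 292.1 mol/s.
Yield of G: 1ξ₂ / 436 = 0.155 → ξ₂ = 67.58 mol/s.
Outlet amounts (n = n₀ + Σ ν·ξ):
  B: 436 − 1(292.1) = 143.9
  A: 0 + 1(292.1) − 1(67.58) = 224.5
  G: 0 + 1(67.58) = 67.58

225 mol/s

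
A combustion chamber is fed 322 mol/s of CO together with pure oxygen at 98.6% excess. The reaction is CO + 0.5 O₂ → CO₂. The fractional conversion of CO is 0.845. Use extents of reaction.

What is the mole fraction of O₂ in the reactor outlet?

0.363

Stoichiometric O₂ = 0.5 × 322 = 161 mol/s; O₂ fed = 161 × 1.986 = 319.7 mol/s.
Fuel reacted = 0.845 × 322 → ξ = 272.1 mol/s.
Outlet (n = n₀ + ν ξ):
  CO: 322 − 1(272.1) = 49.91
  O₂: 319.7 − 0.5(272.1) = 183.7
  CO₂: 0 + 1(272.1) = 272.1
Total out = 505.7 mol/s; y_O₂ = 183.7 / 505.7 = 0.3633.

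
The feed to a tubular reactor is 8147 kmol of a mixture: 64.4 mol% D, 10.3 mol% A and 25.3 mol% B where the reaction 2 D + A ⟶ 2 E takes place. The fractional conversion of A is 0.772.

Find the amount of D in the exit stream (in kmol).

A reacted = 0.772 × 839.1 = 647.8 kmol; ν_A = −1, so ξ = 647.8/1 = 647.8 kmol.
Outlet amounts (n = n₀ + ν ξ):
  D: 5247 − 2(647.8) = 3951
  A: 839.1 − 1(647.8) = 191.3
  E: 0 + 2(647.8) = 1296
  B: 2061 (inert)

3950 kmol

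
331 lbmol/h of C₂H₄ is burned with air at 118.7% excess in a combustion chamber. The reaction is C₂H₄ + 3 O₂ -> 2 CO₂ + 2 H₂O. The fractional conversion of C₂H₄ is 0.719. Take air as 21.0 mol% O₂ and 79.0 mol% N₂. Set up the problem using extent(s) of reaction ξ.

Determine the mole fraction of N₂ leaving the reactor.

0.765

Stoichiometric O₂ = 3 × 331 = 993 lbmol/h; O₂ fed = 993 × 2.187 = 2172 lbmol/h.
N₂ fed = 2172 × 79/21 = 8170 lbmol/h.
Fuel reacted = 0.719 × 331 → ξ = 238 lbmol/h.
Outlet (n = n₀ + ν ξ):
  C₂H₄: 331 − 1(238) = 93.01
  O₂: 2172 − 3(238) = 1458
  N₂: 8170 (inert)
  CO₂: 0 + 2(238) = 476
  H₂O: 0 + 2(238) = 476
Total out = 10670 lbmol/h; y_N₂ = 8170 / 10670 = 0.7655.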